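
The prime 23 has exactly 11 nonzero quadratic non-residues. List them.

Square k = 1,…,11 (k and 23−k give the same square):
1²=1, 2²=4, 3²=9, 4²=16, 5²≡2, 6²≡13, 7²≡3, 8²≡18, 9²≡12, 10²≡8, 11²≡6 (mod 23).
The residues are {1, 2, 3, 4, 6, 8, 9, 12, 13, 16, 18}; the non-residues are the remaining 11 nonzero classes.

5,7,10,11,14,15,17,19,20,21,22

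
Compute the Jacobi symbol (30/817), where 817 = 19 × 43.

-1

Pull out 2: since 817 ≡ 1 (mod 8), (2/817) = +1.
Reciprocity: 15 ≡ 3 and 817 ≡ 1 (mod 4), so (15/817) = +(817/15).
Reduce top mod 15: now compute (7/15).
Reciprocity: 7 ≡ 3 and 15 ≡ 3 (mod 4), so (7/15) = −(15/7).
Reduce top mod 7: now compute (1/7).
Reached (1/7) = 1. Collecting the sign flips along the way, the symbol is -1.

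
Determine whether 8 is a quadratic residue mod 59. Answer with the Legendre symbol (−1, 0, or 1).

Euler's criterion: (8/59) ≡ 8^29 (mod 59).
8^2 ≡ 5 (mod 59)
8^4 ≡ 25 (mod 59)
8^8 ≡ 35 (mod 59)
8^16 ≡ 45 (mod 59)
8^29 = 8^(16+8+4+1) ≡ 58 (mod 59).
Result is 58 ≡ −1, so (8/59) = −1.

-1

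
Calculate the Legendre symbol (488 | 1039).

-1

Euler's criterion: (488/1039) ≡ 488^519 (mod 1039).
488^2 ≡ 213 (mod 1039)
488^4 ≡ 692 (mod 1039)
488^8 ≡ 924 (mod 1039)
488^16 ≡ 757 (mod 1039)
488^32 ≡ 560 (mod 1039)
488^64 ≡ 861 (mod 1039)
488^128 ≡ 514 (mod 1039)
488^256 ≡ 290 (mod 1039)
488^512 ≡ 980 (mod 1039)
488^519 = 488^(512+4+2+1) ≡ 1038 (mod 1039).
Result is 1038 ≡ −1, so (488/1039) = −1.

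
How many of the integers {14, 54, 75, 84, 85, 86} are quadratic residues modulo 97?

(14/97) = -1 → non-residue.
(54/97) = +1 → QR.
(75/97) = +1 → QR.
(84/97) = -1 → non-residue.
(85/97) = +1 → QR.
(86/97) = +1 → QR.
Total quadratic residues among the 6: 4.

4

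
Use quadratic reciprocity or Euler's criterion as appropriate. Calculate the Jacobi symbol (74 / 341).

1

Pull out 2: since 341 ≡ 5 (mod 8), (2/341) = -1.
Reciprocity: 37 ≡ 1 and 341 ≡ 1 (mod 4), so (37/341) = +(341/37).
Reduce top mod 37: now compute (8/37).
Pull out 2^3: since 37 ≡ 5 (mod 8), (2/37) = -1, so (2/37)^3 = -1.
Reached (1/37) = 1. Collecting the sign flips along the way, the symbol is +1.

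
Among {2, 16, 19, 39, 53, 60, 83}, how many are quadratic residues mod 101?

2

(2/101) = -1 → non-residue.
(16/101) = +1 → QR.
(19/101) = +1 → QR.
(39/101) = -1 → non-residue.
(53/101) = -1 → non-residue.
(60/101) = -1 → non-residue.
(83/101) = -1 → non-residue.
Total quadratic residues among the 7: 2.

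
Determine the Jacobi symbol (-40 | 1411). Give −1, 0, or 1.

First reduce: -40 ≡ 1371 (mod 1411).
Reciprocity: 1371 ≡ 3 and 1411 ≡ 3 (mod 4), so (1371/1411) = −(1411/1371).
Reduce top mod 1371: now compute (40/1371).
Pull out 2^3: since 1371 ≡ 3 (mod 8), (2/1371) = -1, so (2/1371)^3 = -1.
Reciprocity: 5 ≡ 1 and 1371 ≡ 3 (mod 4), so (5/1371) = +(1371/5).
Reduce top mod 5: now compute (1/5).
Reached (1/5) = 1. Collecting the sign flips along the way, the symbol is +1.

1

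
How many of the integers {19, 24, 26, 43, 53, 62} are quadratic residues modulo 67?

4

(19/67) = +1 → QR.
(24/67) = +1 → QR.
(26/67) = +1 → QR.
(43/67) = -1 → non-residue.
(53/67) = -1 → non-residue.
(62/67) = +1 → QR.
Total quadratic residues among the 6: 4.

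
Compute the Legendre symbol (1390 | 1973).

-1

Pull out 2: since 1973 ≡ 5 (mod 8), (2/1973) = -1.
Reciprocity: 695 ≡ 3 and 1973 ≡ 1 (mod 4), so (695/1973) = +(1973/695).
Reduce top mod 695: now compute (583/695).
Reciprocity: 583 ≡ 3 and 695 ≡ 3 (mod 4), so (583/695) = −(695/583).
Reduce top mod 583: now compute (112/583).
Pull out 2^4: since 583 ≡ 7 (mod 8), (2/583) = +1, so (2/583)^4 = +1.
Reciprocity: 7 ≡ 3 and 583 ≡ 3 (mod 4), so (7/583) = −(583/7).
Reduce top mod 7: now compute (2/7).
Pull out 2: since 7 ≡ 7 (mod 8), (2/7) = +1.
Reached (1/7) = 1. Collecting the sign flips along the way, the symbol is -1.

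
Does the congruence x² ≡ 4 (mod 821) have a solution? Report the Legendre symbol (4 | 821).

Euler's criterion: (4/821) ≡ 4^410 (mod 821).
4^2 ≡ 16 (mod 821)
4^4 ≡ 256 (mod 821)
4^8 ≡ 677 (mod 821)
4^16 ≡ 211 (mod 821)
4^32 ≡ 187 (mod 821)
4^64 ≡ 487 (mod 821)
4^128 ≡ 721 (mod 821)
4^256 ≡ 148 (mod 821)
4^410 = 4^(256+128+16+8+2) ≡ 1 (mod 821).
Result is 1, so (4/821) = 1.

1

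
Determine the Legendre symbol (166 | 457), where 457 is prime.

-1

Euler's criterion: (166/457) ≡ 166^228 (mod 457).
166^2 ≡ 136 (mod 457)
166^4 ≡ 216 (mod 457)
166^8 ≡ 42 (mod 457)
166^16 ≡ 393 (mod 457)
166^32 ≡ 440 (mod 457)
166^64 ≡ 289 (mod 457)
166^128 ≡ 347 (mod 457)
166^228 = 166^(128+64+32+4) ≡ 456 (mod 457).
Result is 456 ≡ −1, so (166/457) = −1.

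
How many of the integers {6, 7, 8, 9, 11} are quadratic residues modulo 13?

1

(6/13) = -1 → non-residue.
(7/13) = -1 → non-residue.
(8/13) = -1 → non-residue.
(9/13) = +1 → QR.
(11/13) = -1 → non-residue.
Total quadratic residues among the 5: 1.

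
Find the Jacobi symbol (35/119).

0

Reciprocity: 35 ≡ 3 and 119 ≡ 3 (mod 4), so (35/119) = −(119/35).
Reduce top mod 35: now compute (14/35).
Pull out 2: since 35 ≡ 3 (mod 8), (2/35) = -1.
Reciprocity: 7 ≡ 3 and 35 ≡ 3 (mod 4), so (7/35) = −(35/7).
Reduce top mod 7: now compute (0/7).
Top reduces to 0: gcd > 1, so the symbol is 0.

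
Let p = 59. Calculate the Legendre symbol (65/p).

First reduce: 65 ≡ 6 (mod 59).
Pull out 2: since 59 ≡ 3 (mod 8), (2/59) = -1.
Reciprocity: 3 ≡ 3 and 59 ≡ 3 (mod 4), so (3/59) = −(59/3).
Reduce top mod 3: now compute (2/3).
Pull out 2: since 3 ≡ 3 (mod 8), (2/3) = -1.
Reached (1/3) = 1. Collecting the sign flips along the way, the symbol is -1.

-1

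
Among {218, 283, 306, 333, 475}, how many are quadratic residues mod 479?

(218/479) = +1 → QR.
(283/479) = -1 → non-residue.
(306/479) = -1 → non-residue.
(333/479) = -1 → non-residue.
(475/479) = -1 → non-residue.
Total quadratic residues among the 5: 1.

1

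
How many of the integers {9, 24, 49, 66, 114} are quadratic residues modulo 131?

(9/131) = +1 → QR.
(24/131) = -1 → non-residue.
(49/131) = +1 → QR.
(66/131) = -1 → non-residue.
(114/131) = +1 → QR.
Total quadratic residues among the 5: 3.

3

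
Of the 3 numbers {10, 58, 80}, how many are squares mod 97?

0

(10/97) = -1 → non-residue.
(58/97) = -1 → non-residue.
(80/97) = -1 → non-residue.
Total quadratic residues among the 3: 0.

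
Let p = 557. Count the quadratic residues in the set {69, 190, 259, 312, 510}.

2

(69/557) = +1 → QR.
(190/557) = +1 → QR.
(259/557) = -1 → non-residue.
(312/557) = -1 → non-residue.
(510/557) = -1 → non-residue.
Total quadratic residues among the 5: 2.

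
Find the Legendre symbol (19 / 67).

1

Euler's criterion: (19/67) ≡ 19^33 (mod 67).
19^2 ≡ 26 (mod 67)
19^4 ≡ 6 (mod 67)
19^8 ≡ 36 (mod 67)
19^16 ≡ 23 (mod 67)
19^32 ≡ 60 (mod 67)
19^33 = 19^(32+1) ≡ 1 (mod 67).
Result is 1, so (19/67) = 1.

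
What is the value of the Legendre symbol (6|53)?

1

Euler's criterion: (6/53) ≡ 6^26 (mod 53).
6^2 ≡ 36 (mod 53)
6^4 ≡ 24 (mod 53)
6^8 ≡ 46 (mod 53)
6^16 ≡ 49 (mod 53)
6^26 = 6^(16+8+2) ≡ 1 (mod 53).
Result is 1, so (6/53) = 1.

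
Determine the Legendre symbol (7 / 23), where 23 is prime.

-1

Euler's criterion: (7/23) ≡ 7^11 (mod 23).
7^2 ≡ 3 (mod 23)
7^4 ≡ 9 (mod 23)
7^8 ≡ 12 (mod 23)
7^11 = 7^(8+2+1) ≡ 22 (mod 23).
Result is 22 ≡ −1, so (7/23) = −1.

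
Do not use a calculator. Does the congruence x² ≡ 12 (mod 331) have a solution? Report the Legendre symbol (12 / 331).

Pull out 2^2: since 331 ≡ 3 (mod 8), (2/331) = -1, so (2/331)^2 = +1.
Reciprocity: 3 ≡ 3 and 331 ≡ 3 (mod 4), so (3/331) = −(331/3).
Reduce top mod 3: now compute (1/3).
Reached (1/3) = 1. Collecting the sign flips along the way, the symbol is -1.

-1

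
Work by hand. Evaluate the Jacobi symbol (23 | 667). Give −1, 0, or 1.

Reciprocity: 23 ≡ 3 and 667 ≡ 3 (mod 4), so (23/667) = −(667/23).
Reduce top mod 23: now compute (0/23).
Top reduces to 0: gcd > 1, so the symbol is 0.

0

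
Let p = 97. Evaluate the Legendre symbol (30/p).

Euler's criterion: (30/97) ≡ 30^48 (mod 97).
30^2 ≡ 27 (mod 97)
30^4 ≡ 50 (mod 97)
30^8 ≡ 75 (mod 97)
30^16 ≡ 96 (mod 97)
30^32 ≡ 1 (mod 97)
30^48 = 30^(32+16) ≡ 96 (mod 97).
Result is 96 ≡ −1, so (30/97) = −1.

-1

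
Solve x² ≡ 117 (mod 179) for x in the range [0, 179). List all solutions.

Since 179 ≡ 3 (mod 4), a square root of 117 is 117^((179+1)/4) = 117^45 mod 179.
Repeated squaring: 117^2≡85, 117^4≡65, 117^8≡108, 117^16≡29, 117^32≡125 (mod 179).
117^45 = 117^(32+8+4+1) ≡ 81 (mod 179).
Check: 81² = 6561 ≡ 117 (mod 179). The two roots are 81 and 98.

81, 98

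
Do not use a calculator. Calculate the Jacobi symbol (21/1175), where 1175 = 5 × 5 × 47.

Reciprocity: 21 ≡ 1 and 1175 ≡ 3 (mod 4), so (21/1175) = +(1175/21).
Reduce top mod 21: now compute (20/21).
Pull out 2^2: since 21 ≡ 5 (mod 8), (2/21) = -1, so (2/21)^2 = +1.
Reciprocity: 5 ≡ 1 and 21 ≡ 1 (mod 4), so (5/21) = +(21/5).
Reduce top mod 5: now compute (1/5).
Reached (1/5) = 1. Collecting the sign flips along the way, the symbol is +1.

1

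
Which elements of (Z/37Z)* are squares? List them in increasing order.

1 3 4 7 9 10 11 12 16 21 25 26 27 28 30 33 34 36

Square k = 1,…,18 (k and 37−k give the same square):
1²=1, 2²=4, 3²=9, 4²=16, 5²=25, 6²=36, 7²≡12, 8²≡27, 9²≡7, 10²≡26, 11²≡10, 12²≡33, 13²≡21, 14²≡11, 15²≡3, 16²≡34, 17²≡30, 18²≡28 (mod 37).
So the quadratic residues mod 37 are {1, 3, 4, 7, 9, 10, 11, 12, 16, 21, 25, 26, 27, 28, 30, 33, 34, 36}.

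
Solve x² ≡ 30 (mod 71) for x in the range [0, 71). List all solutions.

Since 71 ≡ 3 (mod 4), a square root of 30 is 30^((71+1)/4) = 30^18 mod 71.
Repeated squaring: 30^2≡48, 30^4≡32, 30^8≡30, 30^16≡48 (mod 71).
30^18 = 30^(16+2) ≡ 32 (mod 71).
Check: 32² = 1024 ≡ 30 (mod 71). The two roots are 32 and 39.

32, 39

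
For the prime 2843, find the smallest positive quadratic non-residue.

(2/2843) = −1, so 2 is the smallest positive non-residue mod 2843.

2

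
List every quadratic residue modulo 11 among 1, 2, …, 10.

Square k = 1,…,5 (k and 11−k give the same square):
1²=1, 2²=4, 3²=9, 4²≡5, 5²≡3 (mod 11).
So the quadratic residues mod 11 are {1, 3, 4, 5, 9}.

1, 3, 4, 5, 9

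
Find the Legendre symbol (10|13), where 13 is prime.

1

Pull out 2: since 13 ≡ 5 (mod 8), (2/13) = -1.
Reciprocity: 5 ≡ 1 and 13 ≡ 1 (mod 4), so (5/13) = +(13/5).
Reduce top mod 5: now compute (3/5).
Reciprocity: 3 ≡ 3 and 5 ≡ 1 (mod 4), so (3/5) = +(5/3).
Reduce top mod 3: now compute (2/3).
Pull out 2: since 3 ≡ 3 (mod 8), (2/3) = -1.
Reached (1/3) = 1. Collecting the sign flips along the way, the symbol is +1.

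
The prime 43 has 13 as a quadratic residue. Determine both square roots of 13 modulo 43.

20, 23

Since 43 ≡ 3 (mod 4), a square root of 13 is 13^((43+1)/4) = 13^11 mod 43.
Repeated squaring: 13^2≡40, 13^4≡9, 13^8≡38 (mod 43).
13^11 = 13^(8+2+1) ≡ 23 (mod 43).
Check: 23² = 529 ≡ 13 (mod 43). The two roots are 20 and 23.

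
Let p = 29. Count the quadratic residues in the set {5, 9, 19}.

(5/29) = +1 → QR.
(9/29) = +1 → QR.
(19/29) = -1 → non-residue.
Total quadratic residues among the 3: 2.

2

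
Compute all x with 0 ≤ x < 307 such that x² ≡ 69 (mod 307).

88, 219

Since 307 ≡ 3 (mod 4), a square root of 69 is 69^((307+1)/4) = 69^77 mod 307.
Repeated squaring: 69^2≡156, 69^4≡83, 69^8≡135, 69^16≡112, 69^32≡264, 69^64≡7 (mod 307).
69^77 = 69^(64+8+4+1) ≡ 219 (mod 307).
Check: 219² = 47961 ≡ 69 (mod 307). The two roots are 88 and 219.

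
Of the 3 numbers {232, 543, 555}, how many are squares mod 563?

(232/563) = +1 → QR.
(543/563) = +1 → QR.
(555/563) = +1 → QR.
Total quadratic residues among the 3: 3.

3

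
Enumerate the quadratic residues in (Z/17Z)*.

1,2,4,8,9,13,15,16

Square k = 1,…,8 (k and 17−k give the same square):
1²=1, 2²=4, 3²=9, 4²=16, 5²≡8, 6²≡2, 7²≡15, 8²≡13 (mod 17).
So the quadratic residues mod 17 are {1, 2, 4, 8, 9, 13, 15, 16}.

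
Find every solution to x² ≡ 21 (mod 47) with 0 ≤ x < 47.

Since 47 ≡ 3 (mod 4), a square root of 21 is 21^((47+1)/4) = 21^12 mod 47.
Repeated squaring: 21^2≡18, 21^4≡42, 21^8≡25 (mod 47).
21^12 = 21^(8+4) ≡ 16 (mod 47).
Check: 16² = 256 ≡ 21 (mod 47). The two roots are 16 and 31.

16, 31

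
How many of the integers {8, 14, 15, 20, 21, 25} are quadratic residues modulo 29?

2

(8/29) = -1 → non-residue.
(14/29) = -1 → non-residue.
(15/29) = -1 → non-residue.
(20/29) = +1 → QR.
(21/29) = -1 → non-residue.
(25/29) = +1 → QR.
Total quadratic residues among the 6: 2.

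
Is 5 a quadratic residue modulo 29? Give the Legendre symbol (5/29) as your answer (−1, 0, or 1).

1

Euler's criterion: (5/29) ≡ 5^14 (mod 29).
5^2 ≡ 25 (mod 29)
5^4 ≡ 16 (mod 29)
5^8 ≡ 24 (mod 29)
5^14 = 5^(8+4+2) ≡ 1 (mod 29).
Result is 1, so (5/29) = 1.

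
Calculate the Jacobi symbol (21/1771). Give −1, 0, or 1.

0

Reciprocity: 21 ≡ 1 and 1771 ≡ 3 (mod 4), so (21/1771) = +(1771/21).
Reduce top mod 21: now compute (7/21).
Reciprocity: 7 ≡ 3 and 21 ≡ 1 (mod 4), so (7/21) = +(21/7).
Reduce top mod 7: now compute (0/7).
Top reduces to 0: gcd > 1, so the symbol is 0.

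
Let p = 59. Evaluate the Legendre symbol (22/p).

Pull out 2: since 59 ≡ 3 (mod 8), (2/59) = -1.
Reciprocity: 11 ≡ 3 and 59 ≡ 3 (mod 4), so (11/59) = −(59/11).
Reduce top mod 11: now compute (4/11).
Pull out 2^2: since 11 ≡ 3 (mod 8), (2/11) = -1, so (2/11)^2 = +1.
Reached (1/11) = 1. Collecting the sign flips along the way, the symbol is +1.

1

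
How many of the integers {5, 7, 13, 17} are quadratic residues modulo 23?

1

(5/23) = -1 → non-residue.
(7/23) = -1 → non-residue.
(13/23) = +1 → QR.
(17/23) = -1 → non-residue.
Total quadratic residues among the 4: 1.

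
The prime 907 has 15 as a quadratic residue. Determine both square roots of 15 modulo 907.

165, 742

Since 907 ≡ 3 (mod 4), a square root of 15 is 15^((907+1)/4) = 15^227 mod 907.
Repeated squaring: 15^2≡225, 15^4≡740, 15^8≡679, 15^16≡285, 15^32≡502, 15^64≡765, 15^128≡210 (mod 907).
15^227 = 15^(128+64+32+2+1) ≡ 742 (mod 907).
Check: 742² = 550564 ≡ 15 (mod 907). The two roots are 165 and 742.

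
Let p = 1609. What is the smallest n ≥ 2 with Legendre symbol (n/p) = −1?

(2/1609) = +1, so 2 is a residue.
(3/1609) = +1, so 3 is a residue.
(4/1609) = +1, so 4 is a residue.
(5/1609) = +1, so 5 is a residue.
(6/1609) = +1, so 6 is a residue.
(7/1609) = −1, so 7 is the smallest positive non-residue mod 1609.

7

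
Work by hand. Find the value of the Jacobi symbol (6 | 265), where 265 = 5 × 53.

Pull out 2: since 265 ≡ 1 (mod 8), (2/265) = +1.
Reciprocity: 3 ≡ 3 and 265 ≡ 1 (mod 4), so (3/265) = +(265/3).
Reduce top mod 3: now compute (1/3).
Reached (1/3) = 1. Collecting the sign flips along the way, the symbol is +1.

1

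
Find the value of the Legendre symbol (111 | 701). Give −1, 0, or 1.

Euler's criterion: (111/701) ≡ 111^350 (mod 701).
111^2 ≡ 404 (mod 701)
111^4 ≡ 584 (mod 701)
111^8 ≡ 370 (mod 701)
111^16 ≡ 205 (mod 701)
111^32 ≡ 666 (mod 701)
111^64 ≡ 524 (mod 701)
111^128 ≡ 485 (mod 701)
111^256 ≡ 390 (mod 701)
111^350 = 111^(256+64+16+8+4+2) ≡ 1 (mod 701).
Result is 1, so (111/701) = 1.

1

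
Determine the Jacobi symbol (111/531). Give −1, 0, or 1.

0

Reciprocity: 111 ≡ 3 and 531 ≡ 3 (mod 4), so (111/531) = −(531/111).
Reduce top mod 111: now compute (87/111).
Reciprocity: 87 ≡ 3 and 111 ≡ 3 (mod 4), so (87/111) = −(111/87).
Reduce top mod 87: now compute (24/87).
Pull out 2^3: since 87 ≡ 7 (mod 8), (2/87) = +1, so (2/87)^3 = +1.
Reciprocity: 3 ≡ 3 and 87 ≡ 3 (mod 4), so (3/87) = −(87/3).
Reduce top mod 3: now compute (0/3).
Top reduces to 0: gcd > 1, so the symbol is 0.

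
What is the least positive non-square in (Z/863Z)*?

(2/863) = +1, so 2 is a residue.
(3/863) = +1, so 3 is a residue.
(4/863) = +1, so 4 is a residue.
(5/863) = −1, so 5 is the smallest positive non-residue mod 863.

5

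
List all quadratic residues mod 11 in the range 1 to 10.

Square k = 1,…,5 (k and 11−k give the same square):
1²=1, 2²=4, 3²=9, 4²≡5, 5²≡3 (mod 11).
So the quadratic residues mod 11 are {1, 3, 4, 5, 9}.

1,3,4,5,9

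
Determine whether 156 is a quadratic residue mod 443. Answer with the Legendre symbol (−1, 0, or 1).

1

Euler's criterion: (156/443) ≡ 156^221 (mod 443).
156^2 ≡ 414 (mod 443)
156^4 ≡ 398 (mod 443)
156^8 ≡ 253 (mod 443)
156^16 ≡ 217 (mod 443)
156^32 ≡ 131 (mod 443)
156^64 ≡ 327 (mod 443)
156^128 ≡ 166 (mod 443)
156^221 = 156^(128+64+16+8+4+1) ≡ 1 (mod 443).
Result is 1, so (156/443) = 1.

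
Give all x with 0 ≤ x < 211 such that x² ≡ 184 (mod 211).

Since 211 ≡ 3 (mod 4), a square root of 184 is 184^((211+1)/4) = 184^53 mod 211.
Repeated squaring: 184^2≡96, 184^4≡143, 184^8≡193, 184^16≡113, 184^32≡109 (mod 211).
184^53 = 184^(32+16+4+1) ≡ 87 (mod 211).
Check: 87² = 7569 ≡ 184 (mod 211). The two roots are 87 and 124.

87, 124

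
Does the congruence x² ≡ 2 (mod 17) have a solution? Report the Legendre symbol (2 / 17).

1

Pull out 2: since 17 ≡ 1 (mod 8), (2/17) = +1.
Reached (1/17) = 1. Collecting the sign flips along the way, the symbol is +1.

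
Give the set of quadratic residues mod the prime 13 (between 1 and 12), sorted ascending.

Square k = 1,…,6 (k and 13−k give the same square):
1²=1, 2²=4, 3²=9, 4²≡3, 5²≡12, 6²≡10 (mod 13).
So the quadratic residues mod 13 are {1, 3, 4, 9, 10, 12}.

1 3 4 9 10 12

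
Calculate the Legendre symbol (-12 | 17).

First reduce: -12 ≡ 5 (mod 17).
Reciprocity: 5 ≡ 1 and 17 ≡ 1 (mod 4), so (5/17) = +(17/5).
Reduce top mod 5: now compute (2/5).
Pull out 2: since 5 ≡ 5 (mod 8), (2/5) = -1.
Reached (1/5) = 1. Collecting the sign flips along the way, the symbol is -1.

-1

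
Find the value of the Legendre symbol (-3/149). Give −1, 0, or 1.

Euler's criterion: (-3/149) ≡ 146^74 (mod 149).
146^2 ≡ 9 (mod 149)
146^4 ≡ 81 (mod 149)
146^8 ≡ 5 (mod 149)
146^16 ≡ 25 (mod 149)
146^32 ≡ 29 (mod 149)
146^64 ≡ 96 (mod 149)
146^74 = 146^(64+8+2) ≡ 148 (mod 149).
Result is 148 ≡ −1, so (-3/149) = −1.

-1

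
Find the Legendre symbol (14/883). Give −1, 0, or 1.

1

Pull out 2: since 883 ≡ 3 (mod 8), (2/883) = -1.
Reciprocity: 7 ≡ 3 and 883 ≡ 3 (mod 4), so (7/883) = −(883/7).
Reduce top mod 7: now compute (1/7).
Reached (1/7) = 1. Collecting the sign flips along the way, the symbol is +1.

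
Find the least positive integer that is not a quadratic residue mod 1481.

(2/1481) = +1, so 2 is a residue.
(3/1481) = −1, so 3 is the smallest positive non-residue mod 1481.

3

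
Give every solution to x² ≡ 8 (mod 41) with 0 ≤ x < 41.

7, 34

41 ≡ 1 (mod 4), so we find a root by search.
Trying successive values, 7² = 49 ≡ 8 (mod 41). The other root is 41 − 7 = 34.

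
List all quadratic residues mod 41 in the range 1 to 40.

Square k = 1,…,20 (k and 41−k give the same square):
1²=1, 2²=4, 3²=9, 4²=16, 5²=25, 6²=36, 7²≡8, 8²≡23, 9²≡40, 10²≡18, 11²≡39, 12²≡21, 13²≡5, 14²≡32, 15²≡20, 16²≡10, 17²≡2, 18²≡37, 19²≡33, 20²≡31 (mod 41).
So the quadratic residues mod 41 are {1, 2, 4, 5, 8, 9, 10, 16, 18, 20, 21, 23, 25, 31, 32, 33, 36, 37, 39, 40}.

1 2 4 5 8 9 10 16 18 20 21 23 25 31 32 33 36 37 39 40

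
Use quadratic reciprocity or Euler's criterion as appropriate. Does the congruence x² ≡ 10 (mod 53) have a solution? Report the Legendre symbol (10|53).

1

Pull out 2: since 53 ≡ 5 (mod 8), (2/53) = -1.
Reciprocity: 5 ≡ 1 and 53 ≡ 1 (mod 4), so (5/53) = +(53/5).
Reduce top mod 5: now compute (3/5).
Reciprocity: 3 ≡ 3 and 5 ≡ 1 (mod 4), so (3/5) = +(5/3).
Reduce top mod 3: now compute (2/3).
Pull out 2: since 3 ≡ 3 (mod 8), (2/3) = -1.
Reached (1/3) = 1. Collecting the sign flips along the way, the symbol is +1.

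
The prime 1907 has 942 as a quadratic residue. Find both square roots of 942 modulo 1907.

783, 1124

Since 1907 ≡ 3 (mod 4), a square root of 942 is 942^((1907+1)/4) = 942^477 mod 1907.
Repeated squaring: 942^2≡609, 942^4≡923, 942^8≡1407, 942^16≡183, 942^32≡1070, 942^64≡700, 942^128≡1808, 942^256≡266 (mod 1907).
942^477 = 942^(256+128+64+16+8+4+1) ≡ 783 (mod 1907).
Check: 783² = 613089 ≡ 942 (mod 1907). The two roots are 783 and 1124.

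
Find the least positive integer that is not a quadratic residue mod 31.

(2/31) = +1, so 2 is a residue.
(3/31) = −1, so 3 is the smallest positive non-residue mod 31.

3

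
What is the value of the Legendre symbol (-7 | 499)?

1

Euler's criterion: (-7/499) ≡ 492^249 (mod 499).
492^2 ≡ 49 (mod 499)
492^4 ≡ 405 (mod 499)
492^8 ≡ 353 (mod 499)
492^16 ≡ 358 (mod 499)
492^32 ≡ 420 (mod 499)
492^64 ≡ 253 (mod 499)
492^128 ≡ 137 (mod 499)
492^249 = 492^(128+64+32+16+8+1) ≡ 1 (mod 499).
Result is 1, so (-7/499) = 1.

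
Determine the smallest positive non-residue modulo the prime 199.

3

(2/199) = +1, so 2 is a residue.
(3/199) = −1, so 3 is the smallest positive non-residue mod 199.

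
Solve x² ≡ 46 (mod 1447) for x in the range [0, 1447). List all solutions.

523, 924

Since 1447 ≡ 3 (mod 4), a square root of 46 is 46^((1447+1)/4) = 46^362 mod 1447.
Repeated squaring: 46^2≡669, 46^4≡438, 46^8≡840, 46^16≡911, 46^32≡790, 46^64≡443, 46^128≡904, 46^256≡1108 (mod 1447).
46^362 = 46^(256+64+32+8+2) ≡ 523 (mod 1447).
Check: 523² = 273529 ≡ 46 (mod 1447). The two roots are 523 and 924.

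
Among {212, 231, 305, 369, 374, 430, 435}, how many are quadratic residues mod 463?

(212/463) = -1 → non-residue.
(231/463) = -1 → non-residue.
(305/463) = -1 → non-residue.
(369/463) = -1 → non-residue.
(374/463) = -1 → non-residue.
(430/463) = -1 → non-residue.
(435/463) = +1 → QR.
Total quadratic residues among the 7: 1.

1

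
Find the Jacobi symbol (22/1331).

0

Pull out 2: since 1331 ≡ 3 (mod 8), (2/1331) = -1.
Reciprocity: 11 ≡ 3 and 1331 ≡ 3 (mod 4), so (11/1331) = −(1331/11).
Reduce top mod 11: now compute (0/11).
Top reduces to 0: gcd > 1, so the symbol is 0.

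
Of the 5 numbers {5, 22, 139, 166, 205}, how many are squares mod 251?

(5/251) = +1 → QR.
(22/251) = +1 → QR.
(139/251) = -1 → non-residue.
(166/251) = -1 → non-residue.
(205/251) = +1 → QR.
Total quadratic residues among the 5: 3.

3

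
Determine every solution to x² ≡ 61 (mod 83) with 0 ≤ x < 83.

Since 83 ≡ 3 (mod 4), a square root of 61 is 61^((83+1)/4) = 61^21 mod 83.
Repeated squaring: 61^2≡69, 61^4≡30, 61^8≡70, 61^16≡3 (mod 83).
61^21 = 61^(16+4+1) ≡ 12 (mod 83).
Check: 12² = 144 ≡ 61 (mod 83). The two roots are 12 and 71.

12, 71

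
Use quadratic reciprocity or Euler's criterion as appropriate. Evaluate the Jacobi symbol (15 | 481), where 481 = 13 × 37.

1

Reciprocity: 15 ≡ 3 and 481 ≡ 1 (mod 4), so (15/481) = +(481/15).
Reduce top mod 15: now compute (1/15).
Reached (1/15) = 1. Collecting the sign flips along the way, the symbol is +1.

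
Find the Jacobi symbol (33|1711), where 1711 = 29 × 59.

-1

Reciprocity: 33 ≡ 1 and 1711 ≡ 3 (mod 4), so (33/1711) = +(1711/33).
Reduce top mod 33: now compute (28/33).
Pull out 2^2: since 33 ≡ 1 (mod 8), (2/33) = +1, so (2/33)^2 = +1.
Reciprocity: 7 ≡ 3 and 33 ≡ 1 (mod 4), so (7/33) = +(33/7).
Reduce top mod 7: now compute (5/7).
Reciprocity: 5 ≡ 1 and 7 ≡ 3 (mod 4), so (5/7) = +(7/5).
Reduce top mod 5: now compute (2/5).
Pull out 2: since 5 ≡ 5 (mod 8), (2/5) = -1.
Reached (1/5) = 1. Collecting the sign flips along the way, the symbol is -1.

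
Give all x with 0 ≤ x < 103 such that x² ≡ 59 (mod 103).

Since 103 ≡ 3 (mod 4), a square root of 59 is 59^((103+1)/4) = 59^26 mod 103.
Repeated squaring: 59^2≡82, 59^4≡29, 59^8≡17, 59^16≡83 (mod 103).
59^26 = 59^(16+8+2) ≡ 33 (mod 103).
Check: 33² = 1089 ≡ 59 (mod 103). The two roots are 33 and 70.

33, 70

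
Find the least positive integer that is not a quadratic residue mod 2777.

(2/2777) = +1, so 2 is a residue.
(3/2777) = −1, so 3 is the smallest positive non-residue mod 2777.

3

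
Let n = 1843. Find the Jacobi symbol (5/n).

-1

Reciprocity: 5 ≡ 1 and 1843 ≡ 3 (mod 4), so (5/1843) = +(1843/5).
Reduce top mod 5: now compute (3/5).
Reciprocity: 3 ≡ 3 and 5 ≡ 1 (mod 4), so (3/5) = +(5/3).
Reduce top mod 3: now compute (2/3).
Pull out 2: since 3 ≡ 3 (mod 8), (2/3) = -1.
Reached (1/3) = 1. Collecting the sign flips along the way, the symbol is -1.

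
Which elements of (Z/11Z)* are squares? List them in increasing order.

1, 3, 4, 5, 9

Square k = 1,…,5 (k and 11−k give the same square):
1²=1, 2²=4, 3²=9, 4²≡5, 5²≡3 (mod 11).
So the quadratic residues mod 11 are {1, 3, 4, 5, 9}.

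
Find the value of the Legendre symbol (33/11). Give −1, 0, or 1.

First reduce: 33 ≡ 0 (mod 11).
Top reduces to 0: gcd > 1, so the symbol is 0.

0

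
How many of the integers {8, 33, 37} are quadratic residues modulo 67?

2

(8/67) = -1 → non-residue.
(33/67) = +1 → QR.
(37/67) = +1 → QR.
Total quadratic residues among the 3: 2.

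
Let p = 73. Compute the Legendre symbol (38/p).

Euler's criterion: (38/73) ≡ 38^36 (mod 73).
38^2 ≡ 57 (mod 73)
38^4 ≡ 37 (mod 73)
38^8 ≡ 55 (mod 73)
38^16 ≡ 32 (mod 73)
38^32 ≡ 2 (mod 73)
38^36 = 38^(32+4) ≡ 1 (mod 73).
Result is 1, so (38/73) = 1.

1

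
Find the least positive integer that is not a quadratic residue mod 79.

(2/79) = +1, so 2 is a residue.
(3/79) = −1, so 3 is the smallest positive non-residue mod 79.

3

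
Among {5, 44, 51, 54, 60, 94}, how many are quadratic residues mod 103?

(5/103) = -1 → non-residue.
(44/103) = -1 → non-residue.
(51/103) = -1 → non-residue.
(54/103) = -1 → non-residue.
(60/103) = +1 → QR.
(94/103) = -1 → non-residue.
Total quadratic residues among the 6: 1.

1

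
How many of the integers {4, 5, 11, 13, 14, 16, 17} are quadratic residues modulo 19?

(4/19) = +1 → QR.
(5/19) = +1 → QR.
(11/19) = +1 → QR.
(13/19) = -1 → non-residue.
(14/19) = -1 → non-residue.
(16/19) = +1 → QR.
(17/19) = +1 → QR.
Total quadratic residues among the 7: 5.

5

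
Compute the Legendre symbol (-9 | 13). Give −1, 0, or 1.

1

First reduce: -9 ≡ 4 (mod 13).
Pull out 2^2: since 13 ≡ 5 (mod 8), (2/13) = -1, so (2/13)^2 = +1.
Reached (1/13) = 1. Collecting the sign flips along the way, the symbol is +1.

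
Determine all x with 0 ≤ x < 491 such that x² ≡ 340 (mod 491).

Since 491 ≡ 3 (mod 4), a square root of 340 is 340^((491+1)/4) = 340^123 mod 491.
Repeated squaring: 340^2≡215, 340^4≡71, 340^8≡131, 340^16≡467, 340^32≡85, 340^64≡351 (mod 491).
340^123 = 340^(64+32+16+8+2+1) ≡ 48 (mod 491).
Check: 48² = 2304 ≡ 340 (mod 491). The two roots are 48 and 443.

48, 443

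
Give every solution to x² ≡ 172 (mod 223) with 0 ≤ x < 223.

Since 223 ≡ 3 (mod 4), a square root of 172 is 172^((223+1)/4) = 172^56 mod 223.
Repeated squaring: 172^2≡148, 172^4≡50, 172^8≡47, 172^16≡202, 172^32≡218 (mod 223).
172^56 = 172^(32+16+8) ≡ 29 (mod 223).
Check: 29² = 841 ≡ 172 (mod 223). The two roots are 29 and 194.

29, 194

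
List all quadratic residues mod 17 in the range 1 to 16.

1 2 4 8 9 13 15 16

Square k = 1,…,8 (k and 17−k give the same square):
1²=1, 2²=4, 3²=9, 4²=16, 5²≡8, 6²≡2, 7²≡15, 8²≡13 (mod 17).
So the quadratic residues mod 17 are {1, 2, 4, 8, 9, 13, 15, 16}.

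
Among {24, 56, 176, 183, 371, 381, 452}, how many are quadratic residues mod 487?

(24/487) = -1 → non-residue.
(56/487) = -1 → non-residue.
(176/487) = -1 → non-residue.
(183/487) = -1 → non-residue.
(371/487) = -1 → non-residue.
(381/487) = -1 → non-residue.
(452/487) = -1 → non-residue.
Total quadratic residues among the 7: 0.

0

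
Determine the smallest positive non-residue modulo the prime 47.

(2/47) = +1, so 2 is a residue.
(3/47) = +1, so 3 is a residue.
(4/47) = +1, so 4 is a residue.
(5/47) = −1, so 5 is the smallest positive non-residue mod 47.

5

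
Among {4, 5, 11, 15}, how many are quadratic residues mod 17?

(4/17) = +1 → QR.
(5/17) = -1 → non-residue.
(11/17) = -1 → non-residue.
(15/17) = +1 → QR.
Total quadratic residues among the 4: 2.

2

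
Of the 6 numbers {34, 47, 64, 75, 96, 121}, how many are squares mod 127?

4

(34/127) = +1 → QR.
(47/127) = +1 → QR.
(64/127) = +1 → QR.
(75/127) = -1 → non-residue.
(96/127) = -1 → non-residue.
(121/127) = +1 → QR.
Total quadratic residues among the 6: 4.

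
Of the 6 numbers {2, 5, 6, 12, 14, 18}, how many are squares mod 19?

(2/19) = -1 → non-residue.
(5/19) = +1 → QR.
(6/19) = +1 → QR.
(12/19) = -1 → non-residue.
(14/19) = -1 → non-residue.
(18/19) = -1 → non-residue.
Total quadratic residues among the 6: 2.

2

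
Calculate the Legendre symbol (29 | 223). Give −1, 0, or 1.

1

Reciprocity: 29 ≡ 1 and 223 ≡ 3 (mod 4), so (29/223) = +(223/29).
Reduce top mod 29: now compute (20/29).
Pull out 2^2: since 29 ≡ 5 (mod 8), (2/29) = -1, so (2/29)^2 = +1.
Reciprocity: 5 ≡ 1 and 29 ≡ 1 (mod 4), so (5/29) = +(29/5).
Reduce top mod 5: now compute (4/5).
Pull out 2^2: since 5 ≡ 5 (mod 8), (2/5) = -1, so (2/5)^2 = +1.
Reached (1/5) = 1. Collecting the sign flips along the way, the symbol is +1.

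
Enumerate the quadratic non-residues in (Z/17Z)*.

Square k = 1,…,8 (k and 17−k give the same square):
1²=1, 2²=4, 3²=9, 4²=16, 5²≡8, 6²≡2, 7²≡15, 8²≡13 (mod 17).
The residues are {1, 2, 4, 8, 9, 13, 15, 16}; the non-residues are the remaining 8 nonzero classes.

3,5,6,7,10,11,12,14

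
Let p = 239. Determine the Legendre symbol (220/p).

Pull out 2^2: since 239 ≡ 7 (mod 8), (2/239) = +1, so (2/239)^2 = +1.
Reciprocity: 55 ≡ 3 and 239 ≡ 3 (mod 4), so (55/239) = −(239/55).
Reduce top mod 55: now compute (19/55).
Reciprocity: 19 ≡ 3 and 55 ≡ 3 (mod 4), so (19/55) = −(55/19).
Reduce top mod 19: now compute (17/19).
Reciprocity: 17 ≡ 1 and 19 ≡ 3 (mod 4), so (17/19) = +(19/17).
Reduce top mod 17: now compute (2/17).
Pull out 2: since 17 ≡ 1 (mod 8), (2/17) = +1.
Reached (1/17) = 1. Collecting the sign flips along the way, the symbol is +1.

1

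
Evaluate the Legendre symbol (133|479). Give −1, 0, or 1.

-1

Reciprocity: 133 ≡ 1 and 479 ≡ 3 (mod 4), so (133/479) = +(479/133).
Reduce top mod 133: now compute (80/133).
Pull out 2^4: since 133 ≡ 5 (mod 8), (2/133) = -1, so (2/133)^4 = +1.
Reciprocity: 5 ≡ 1 and 133 ≡ 1 (mod 4), so (5/133) = +(133/5).
Reduce top mod 5: now compute (3/5).
Reciprocity: 3 ≡ 3 and 5 ≡ 1 (mod 4), so (3/5) = +(5/3).
Reduce top mod 3: now compute (2/3).
Pull out 2: since 3 ≡ 3 (mod 8), (2/3) = -1.
Reached (1/3) = 1. Collecting the sign flips along the way, the symbol is -1.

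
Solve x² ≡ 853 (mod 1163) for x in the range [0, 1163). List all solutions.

Since 1163 ≡ 3 (mod 4), a square root of 853 is 853^((1163+1)/4) = 853^291 mod 1163.
Repeated squaring: 853^2≡734, 853^4≡287, 853^8≡959, 853^16≡911, 853^32≡702, 853^64≡855, 853^128≡661, 853^256≡796 (mod 1163).
853^291 = 853^(256+32+2+1) ≡ 757 (mod 1163).
Check: 757² = 573049 ≡ 853 (mod 1163). The two roots are 406 and 757.

406, 757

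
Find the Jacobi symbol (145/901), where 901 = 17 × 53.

-1

Reciprocity: 145 ≡ 1 and 901 ≡ 1 (mod 4), so (145/901) = +(901/145).
Reduce top mod 145: now compute (31/145).
Reciprocity: 31 ≡ 3 and 145 ≡ 1 (mod 4), so (31/145) = +(145/31).
Reduce top mod 31: now compute (21/31).
Reciprocity: 21 ≡ 1 and 31 ≡ 3 (mod 4), so (21/31) = +(31/21).
Reduce top mod 21: now compute (10/21).
Pull out 2: since 21 ≡ 5 (mod 8), (2/21) = -1.
Reciprocity: 5 ≡ 1 and 21 ≡ 1 (mod 4), so (5/21) = +(21/5).
Reduce top mod 5: now compute (1/5).
Reached (1/5) = 1. Collecting the sign flips along the way, the symbol is -1.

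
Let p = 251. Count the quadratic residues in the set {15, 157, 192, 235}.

(15/251) = +1 → QR.
(157/251) = -1 → non-residue.
(192/251) = +1 → QR.
(235/251) = -1 → non-residue.
Total quadratic residues among the 4: 2.

2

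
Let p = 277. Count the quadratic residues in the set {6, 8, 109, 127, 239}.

(6/277) = -1 → non-residue.
(8/277) = -1 → non-residue.
(109/277) = -1 → non-residue.
(127/277) = -1 → non-residue.
(239/277) = -1 → non-residue.
Total quadratic residues among the 5: 0.

0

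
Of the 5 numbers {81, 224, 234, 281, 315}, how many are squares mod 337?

4

(81/337) = +1 → QR.
(224/337) = +1 → QR.
(234/337) = +1 → QR.
(281/337) = +1 → QR.
(315/337) = -1 → non-residue.
Total quadratic residues among the 5: 4.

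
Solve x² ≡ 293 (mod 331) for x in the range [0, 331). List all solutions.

151, 180

Since 331 ≡ 3 (mod 4), a square root of 293 is 293^((331+1)/4) = 293^83 mod 331.
Repeated squaring: 293^2≡120, 293^4≡167, 293^8≡85, 293^16≡274, 293^32≡270, 293^64≡80 (mod 331).
293^83 = 293^(64+16+2+1) ≡ 180 (mod 331).
Check: 180² = 32400 ≡ 293 (mod 331). The two roots are 151 and 180.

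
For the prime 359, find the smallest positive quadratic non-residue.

(2/359) = +1, so 2 is a residue.
(3/359) = +1, so 3 is a residue.
(4/359) = +1, so 4 is a residue.
(5/359) = +1, so 5 is a residue.
(6/359) = +1, so 6 is a residue.
(7/359) = −1, so 7 is the smallest positive non-residue mod 359.

7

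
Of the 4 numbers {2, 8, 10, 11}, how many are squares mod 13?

1

(2/13) = -1 → non-residue.
(8/13) = -1 → non-residue.
(10/13) = +1 → QR.
(11/13) = -1 → non-residue.
Total quadratic residues among the 4: 1.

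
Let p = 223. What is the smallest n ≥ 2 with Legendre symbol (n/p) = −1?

3

(2/223) = +1, so 2 is a residue.
(3/223) = −1, so 3 is the smallest positive non-residue mod 223.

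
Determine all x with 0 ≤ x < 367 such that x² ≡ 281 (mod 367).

Since 367 ≡ 3 (mod 4), a square root of 281 is 281^((367+1)/4) = 281^92 mod 367.
Repeated squaring: 281^2≡56, 281^4≡200, 281^8≡364, 281^16≡9, 281^32≡81, 281^64≡322 (mod 367).
281^92 = 281^(64+16+8+4) ≡ 46 (mod 367).
Check: 46² = 2116 ≡ 281 (mod 367). The two roots are 46 and 321.

46, 321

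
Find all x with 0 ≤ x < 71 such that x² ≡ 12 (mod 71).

Since 71 ≡ 3 (mod 4), a square root of 12 is 12^((71+1)/4) = 12^18 mod 71.
Repeated squaring: 12^2≡2, 12^4≡4, 12^8≡16, 12^16≡43 (mod 71).
12^18 = 12^(16+2) ≡ 15 (mod 71).
Check: 15² = 225 ≡ 12 (mod 71). The two roots are 15 and 56.

15, 56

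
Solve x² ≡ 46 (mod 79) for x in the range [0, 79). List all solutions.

Since 79 ≡ 3 (mod 4), a square root of 46 is 46^((79+1)/4) = 46^20 mod 79.
Repeated squaring: 46^2≡62, 46^4≡52, 46^8≡18, 46^16≡8 (mod 79).
46^20 = 46^(16+4) ≡ 21 (mod 79).
Check: 21² = 441 ≡ 46 (mod 79). The two roots are 21 and 58.

21, 58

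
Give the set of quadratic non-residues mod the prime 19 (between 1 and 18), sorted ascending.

2,3,8,10,12,13,14,15,18

Square k = 1,…,9 (k and 19−k give the same square):
1²=1, 2²=4, 3²=9, 4²=16, 5²≡6, 6²≡17, 7²≡11, 8²≡7, 9²≡5 (mod 19).
The residues are {1, 4, 5, 6, 7, 9, 11, 16, 17}; the non-residues are the remaining 9 nonzero classes.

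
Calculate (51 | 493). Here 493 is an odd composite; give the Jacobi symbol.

0

Reciprocity: 51 ≡ 3 and 493 ≡ 1 (mod 4), so (51/493) = +(493/51).
Reduce top mod 51: now compute (34/51).
Pull out 2: since 51 ≡ 3 (mod 8), (2/51) = -1.
Reciprocity: 17 ≡ 1 and 51 ≡ 3 (mod 4), so (17/51) = +(51/17).
Reduce top mod 17: now compute (0/17).
Top reduces to 0: gcd > 1, so the symbol is 0.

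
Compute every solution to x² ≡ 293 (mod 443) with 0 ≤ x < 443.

Since 443 ≡ 3 (mod 4), a square root of 293 is 293^((443+1)/4) = 293^111 mod 443.
Repeated squaring: 293^2≡350, 293^4≡232, 293^8≡221, 293^16≡111, 293^32≡360, 293^64≡244 (mod 443).
293^111 = 293^(64+32+8+4+2+1) ≡ 208 (mod 443).
Check: 208² = 43264 ≡ 293 (mod 443). The two roots are 208 and 235.

208, 235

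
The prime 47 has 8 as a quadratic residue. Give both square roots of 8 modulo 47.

Since 47 ≡ 3 (mod 4), a square root of 8 is 8^((47+1)/4) = 8^12 mod 47.
Repeated squaring: 8^2≡17, 8^4≡7, 8^8≡2 (mod 47).
8^12 = 8^(8+4) ≡ 14 (mod 47).
Check: 14² = 196 ≡ 8 (mod 47). The two roots are 14 and 33.

14, 33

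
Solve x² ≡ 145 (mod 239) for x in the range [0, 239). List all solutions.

63, 176

Since 239 ≡ 3 (mod 4), a square root of 145 is 145^((239+1)/4) = 145^60 mod 239.
Repeated squaring: 145^2≡232, 145^4≡49, 145^8≡11, 145^16≡121, 145^32≡62 (mod 239).
145^60 = 145^(32+16+8+4) ≡ 176 (mod 239).
Check: 176² = 30976 ≡ 145 (mod 239). The two roots are 63 and 176.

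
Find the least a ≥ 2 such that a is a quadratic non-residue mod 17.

(2/17) = +1, so 2 is a residue.
(3/17) = −1, so 3 is the smallest positive non-residue mod 17.

3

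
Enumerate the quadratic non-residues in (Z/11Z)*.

Square k = 1,…,5 (k and 11−k give the same square):
1²=1, 2²=4, 3²=9, 4²≡5, 5²≡3 (mod 11).
The residues are {1, 3, 4, 5, 9}; the non-residues are the remaining 5 nonzero classes.

2,6,7,8,10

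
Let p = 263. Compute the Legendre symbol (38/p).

Euler's criterion: (38/263) ≡ 38^131 (mod 263).
38^2 ≡ 129 (mod 263)
38^4 ≡ 72 (mod 263)
38^8 ≡ 187 (mod 263)
38^16 ≡ 253 (mod 263)
38^32 ≡ 100 (mod 263)
38^64 ≡ 6 (mod 263)
38^128 ≡ 36 (mod 263)
38^131 = 38^(128+2+1) ≡ 262 (mod 263).
Result is 262 ≡ −1, so (38/263) = −1.

-1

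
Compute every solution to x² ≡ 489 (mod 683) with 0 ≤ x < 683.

110, 573

Since 683 ≡ 3 (mod 4), a square root of 489 is 489^((683+1)/4) = 489^171 mod 683.
Repeated squaring: 489^2≡71, 489^4≡260, 489^8≡666, 489^16≡289, 489^32≡195, 489^64≡460, 489^128≡553 (mod 683).
489^171 = 489^(128+32+8+2+1) ≡ 573 (mod 683).
Check: 573² = 328329 ≡ 489 (mod 683). The two roots are 110 and 573.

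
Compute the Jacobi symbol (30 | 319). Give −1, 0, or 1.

-1

Pull out 2: since 319 ≡ 7 (mod 8), (2/319) = +1.
Reciprocity: 15 ≡ 3 and 319 ≡ 3 (mod 4), so (15/319) = −(319/15).
Reduce top mod 15: now compute (4/15).
Pull out 2^2: since 15 ≡ 7 (mod 8), (2/15) = +1, so (2/15)^2 = +1.
Reached (1/15) = 1. Collecting the sign flips along the way, the symbol is -1.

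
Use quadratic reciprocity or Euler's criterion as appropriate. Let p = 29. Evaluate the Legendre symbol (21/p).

-1

Reciprocity: 21 ≡ 1 and 29 ≡ 1 (mod 4), so (21/29) = +(29/21).
Reduce top mod 21: now compute (8/21).
Pull out 2^3: since 21 ≡ 5 (mod 8), (2/21) = -1, so (2/21)^3 = -1.
Reached (1/21) = 1. Collecting the sign flips along the way, the symbol is -1.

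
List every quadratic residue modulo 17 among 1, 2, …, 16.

Square k = 1,…,8 (k and 17−k give the same square):
1²=1, 2²=4, 3²=9, 4²=16, 5²≡8, 6²≡2, 7²≡15, 8²≡13 (mod 17).
So the quadratic residues mod 17 are {1, 2, 4, 8, 9, 13, 15, 16}.

1, 2, 4, 8, 9, 13, 15, 16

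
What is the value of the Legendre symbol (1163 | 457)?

-1

First reduce: 1163 ≡ 249 (mod 457).
Reciprocity: 249 ≡ 1 and 457 ≡ 1 (mod 4), so (249/457) = +(457/249).
Reduce top mod 249: now compute (208/249).
Pull out 2^4: since 249 ≡ 1 (mod 8), (2/249) = +1, so (2/249)^4 = +1.
Reciprocity: 13 ≡ 1 and 249 ≡ 1 (mod 4), so (13/249) = +(249/13).
Reduce top mod 13: now compute (2/13).
Pull out 2: since 13 ≡ 5 (mod 8), (2/13) = -1.
Reached (1/13) = 1. Collecting the sign flips along the way, the symbol is -1.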